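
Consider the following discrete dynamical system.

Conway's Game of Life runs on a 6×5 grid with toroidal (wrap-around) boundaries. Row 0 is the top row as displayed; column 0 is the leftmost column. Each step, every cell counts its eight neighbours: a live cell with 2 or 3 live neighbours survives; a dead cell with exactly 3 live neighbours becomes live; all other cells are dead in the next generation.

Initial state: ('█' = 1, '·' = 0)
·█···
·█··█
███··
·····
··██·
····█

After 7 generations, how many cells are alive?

6

0) ·█···
·█··█
███··
·····
··██·
····█
1) ·····
·····
███··
···█·
···█·
··██·
2) ·····
·█···
·██··
·█·██
···██
··██·
3) ··█··
·██··
·█·█·
·█··█
█····
··███
4) ·····
·█·█·
·█·█·
·██·█
███··
·████
5) ██··█
·····
·█·██
····█
·····
···██
6) █··██
·███·
█··██
█··██
···██
···██
7) ██···
·█···
·····
··█··
··█··
··█··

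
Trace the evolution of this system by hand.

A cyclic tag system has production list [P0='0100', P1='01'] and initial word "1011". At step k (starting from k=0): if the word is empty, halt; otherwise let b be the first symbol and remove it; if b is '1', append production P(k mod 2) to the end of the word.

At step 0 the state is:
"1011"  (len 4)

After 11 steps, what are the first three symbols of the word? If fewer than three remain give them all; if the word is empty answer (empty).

001

step 0: "1011"  (len 4)
step 1: "0110100"  (len 7)
step 2: "110100"  (len 6)
step 3: "101000100"  (len 9)
step 4: "0100010001"  (len 10)
step 5: "100010001"  (len 9)
step 6: "0001000101"  (len 10)
step 7: "001000101"  (len 9)
step 8: "01000101"  (len 8)
step 9: "1000101"  (len 7)
step 10: "00010101"  (len 8)
step 11: "0010101"  (len 7)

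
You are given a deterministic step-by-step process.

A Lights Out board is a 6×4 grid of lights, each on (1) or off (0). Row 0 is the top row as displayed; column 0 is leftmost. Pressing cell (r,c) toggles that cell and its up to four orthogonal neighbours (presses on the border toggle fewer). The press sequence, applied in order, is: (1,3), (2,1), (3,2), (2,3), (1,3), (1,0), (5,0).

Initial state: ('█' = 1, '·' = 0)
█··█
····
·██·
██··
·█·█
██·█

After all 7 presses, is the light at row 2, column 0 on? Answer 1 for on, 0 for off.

0

gen 0: █··█
····
·██·
██··
·█·█
██·█
gen 1: █···
··██
·███
██··
·█·█
██·█
gen 2: █···
·███
█··█
█···
·█·█
██·█
gen 3: █···
·███
█·██
████
·███
██·█
gen 4: █···
·██·
█···
███·
·███
██·█
gen 5: █··█
·█·█
█··█
███·
·███
██·█
gen 6: ···█
█··█
···█
███·
·███
██·█
gen 7: ···█
█··█
···█
███·
████
···█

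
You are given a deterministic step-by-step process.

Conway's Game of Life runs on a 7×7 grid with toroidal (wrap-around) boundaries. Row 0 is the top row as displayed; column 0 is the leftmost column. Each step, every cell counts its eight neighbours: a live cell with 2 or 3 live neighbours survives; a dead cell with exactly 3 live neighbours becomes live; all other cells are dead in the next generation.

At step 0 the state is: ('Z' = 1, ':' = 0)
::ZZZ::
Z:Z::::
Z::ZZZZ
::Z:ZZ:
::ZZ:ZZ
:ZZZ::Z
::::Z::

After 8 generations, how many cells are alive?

4

gen 0: ::ZZZ::
Z:Z::::
Z::ZZZZ
::Z:ZZ:
::ZZ:ZZ
:ZZZ::Z
::::Z::
gen 1: :ZZ:Z::
Z:Z::::
Z:Z::::
ZZZ::::
Z:::::Z
ZZ::::Z
:Z::ZZ:
gen 2: Z:Z:ZZ:
Z:Z::::
Z:ZZ::Z
::Z::::
::Z::::
:Z:::::
:::ZZZZ
gen 3: Z:Z::::
Z:Z:ZZ:
Z:ZZ::Z
::Z::::
:ZZ::::
::ZZZZ:
ZZZZ::Z
gen 4: ::::ZZ:
Z:Z:ZZ:
Z:Z:ZZZ
Z::::::
:Z::Z::
::::ZZZ
Z::::ZZ
gen 5: ZZ:Z:::
Z::::::
Z:::Z::
Z::ZZ::
Z:::Z:Z
::::Z::
Z::::::
gen 6: ZZ::::Z
Z:::::Z
ZZ:ZZ:Z
ZZ:ZZ::
Z:::Z:Z
Z::::ZZ
ZZ:::::
gen 7: :::::::
::Z::::
:::ZZ::
:::::::
:::ZZ::
:::::Z:
:::::Z:
gen 8: :::::::
:::Z:::
:::Z:::
:::::::
::::Z::
:::::Z:
:::::::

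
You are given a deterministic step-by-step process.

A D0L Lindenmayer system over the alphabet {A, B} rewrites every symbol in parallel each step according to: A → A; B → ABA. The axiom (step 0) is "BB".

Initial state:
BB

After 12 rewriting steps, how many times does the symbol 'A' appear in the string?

48

0) BB
1) ABAABA
2) AABAAAABAA
3) AAABAAAAAABAAA
4) AAAABAAAAAAAABAAAA
5) AAAAABAAAAAAAAAABAAAAA
6) AAAAAABAAAAAAAAAAAABAAAAAA
7) AAAAAAABAAAAAAAAAAAAAABAAAAAAA
8) AAAAAAAABAAAAAAAAAAAAAAAABAAAAAAAA
9) AAAAAAAAABAAAAAAAAAAAAAAAAAABAAAAAAAAA
10) AAAAAAAAAABAAAAAAAAAAAAAAAAAAAABAAAAAAAAAA
11) AAAAAAAAAAABAAAAAAAAAAAAAAAAAAAAAABAAAAAAAAAAA
12) AAAAAAAAAAAABAAAAAAAAAAAAAAAAAAAAAAAABAAAAAAAAAAAA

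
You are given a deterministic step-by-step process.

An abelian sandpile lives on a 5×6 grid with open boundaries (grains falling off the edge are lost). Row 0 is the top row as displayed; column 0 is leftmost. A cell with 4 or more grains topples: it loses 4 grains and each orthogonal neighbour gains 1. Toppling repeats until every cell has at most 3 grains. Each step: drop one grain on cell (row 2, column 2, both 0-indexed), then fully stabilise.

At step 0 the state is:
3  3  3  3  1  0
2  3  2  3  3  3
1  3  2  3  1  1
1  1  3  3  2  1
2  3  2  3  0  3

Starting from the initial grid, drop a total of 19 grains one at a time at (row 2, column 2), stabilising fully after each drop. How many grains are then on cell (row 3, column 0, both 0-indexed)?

step 0: 3  3  3  3  1  0
2  3  2  3  3  3
1  3  2  3  1  1
1  1  3  3  2  1
2  3  2  3  0  3
step 1: 3  3  3  3  1  0
2  3  2  3  3  3
1  3  3  3  1  1
1  1  3  3  2  1
2  3  2  3  0  3
step 2: 1  2  2  1  3  1
0  3  3  3  1  0
3  3  1  3  3  2
2  1  0  3  3  1
3  1  2  1  1  3
step 3: 1  2  2  1  3  1
0  3  3  3  1  0
3  3  2  3  3  2
2  1  0  3  3  1
3  1  2  1  1  3
step 4: 1  2  2  1  3  1
0  3  3  3  1  0
3  3  3  3  3  2
2  1  0  3  3  1
3  1  2  1  1  3
step 5: 1  3  3  2  3  1
2  1  2  1  3  0
0  2  3  3  1  3
3  2  2  1  1  2
3  1  2  2  2  3
step 6: 1  3  3  2  3  1
2  1  3  2  3  0
0  3  1  0  2  3
3  2  3  2  1  2
3  1  2  2  2  3
step 7: 1  3  3  2  3  1
2  1  3  2  3  0
0  3  2  0  2  3
3  2  3  2  1  2
3  1  2  2  2  3
step 8: 1  3  3  2  3  1
2  1  3  2  3  0
0  3  3  0  2  3
3  2  3  2  1  2
3  1  2  2  2  3
step 9: 2  1  1  3  3  1
3  0  2  3  3  0
2  2  3  1  2  3
1  1  1  3  1  2
0  3  3  2  2  3
step 10: 2  1  1  3  3  1
3  0  3  3  3  0
2  3  0  2  2  3
1  1  2  3  1  2
0  3  3  2  2  3
step 11: 2  1  1  3  3  1
3  0  3  3  3  0
2  3  1  2  2  3
1  1  2  3  1  2
0  3  3  2  2  3
step 12: 2  1  1  3  3  1
3  0  3  3  3  0
2  3  2  2  2  3
1  1  2  3  1  2
0  3  3  2  2  3
step 13: 2  1  1  3  3  1
3  0  3  3  3  0
2  3  3  2  2  3
1  1  2  3  1  2
0  3  3  2  2  3
step 14: 2  1  3  1  1  2
3  2  2  3  2  2
3  2  0  3  1  0
2  0  3  2  3  3
1  1  2  0  3  3
step 15: 2  1  3  1  1  2
3  2  2  3  2  2
3  2  1  3  1  0
2  0  3  2  3  3
1  1  2  0  3  3
step 16: 2  1  3  1  1  2
3  2  2  3  2  2
3  2  2  3  1  0
2  0  3  2  3  3
1  1  2  0  3  3
step 17: 2  1  3  1  1  2
3  2  2  3  2  2
3  2  3  3  1  0
2  0  3  2  3  3
1  1  2  0  3  3
step 18: 2  2  0  3  1  2
3  3  1  1  3  2
3  3  3  2  3  1
2  1  1  1  2  1
1  1  3  2  1  1
step 19: 3  3  0  3  1  2
1  1  3  1  3  2
1  2  1  3  3  1
3  2  2  1  2  1
1  1  3  2  1  1

3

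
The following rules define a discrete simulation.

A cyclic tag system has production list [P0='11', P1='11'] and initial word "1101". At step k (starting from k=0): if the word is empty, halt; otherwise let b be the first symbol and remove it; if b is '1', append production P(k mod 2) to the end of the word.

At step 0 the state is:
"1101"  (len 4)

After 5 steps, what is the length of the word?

7

k=0  "1101"  (len 4)
k=1  "10111"  (len 5)
k=2  "011111"  (len 6)
k=3  "11111"  (len 5)
k=4  "111111"  (len 6)
k=5  "1111111"  (len 7)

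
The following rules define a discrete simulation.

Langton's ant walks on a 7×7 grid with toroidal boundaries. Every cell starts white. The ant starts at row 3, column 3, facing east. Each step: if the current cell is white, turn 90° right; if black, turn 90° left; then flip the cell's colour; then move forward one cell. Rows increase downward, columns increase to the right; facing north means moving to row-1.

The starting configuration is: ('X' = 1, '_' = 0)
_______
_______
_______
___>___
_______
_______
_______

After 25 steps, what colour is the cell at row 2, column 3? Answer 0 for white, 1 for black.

[0] _______
_______
_______
___>___
_______
_______
_______
[1] _______
_______
_______
___X___
___v___
_______
_______
[2] _______
_______
_______
___X___
__<X___
_______
_______
[3] _______
_______
_______
__^X___
__XX___
_______
_______
[4] _______
_______
_______
__X>___
__XX___
_______
_______
[5] _______
_______
___^___
__X____
__XX___
_______
_______
[6] _______
_______
___X>__
__X____
__XX___
_______
_______
[7] _______
_______
___XX__
__X_v__
__XX___
_______
_______
[8] _______
_______
___XX__
__X<X__
__XX___
_______
_______
[9] _______
_______
___^X__
__XXX__
__XX___
_______
_______
[10] _______
_______
__<_X__
__XXX__
__XX___
_______
_______
[11] _______
__^____
__X_X__
__XXX__
__XX___
_______
_______
[12] _______
__X>___
__X_X__
__XXX__
__XX___
_______
_______
[13] _______
__XX___
__XvX__
__XXX__
__XX___
_______
_______
[14] _______
__XX___
__<XX__
__XXX__
__XX___
_______
_______
[15] _______
__XX___
___XX__
__vXX__
__XX___
_______
_______
[16] _______
__XX___
___XX__
___>X__
__XX___
_______
_______
[17] _______
__XX___
___^X__
____X__
__XX___
_______
_______
[18] _______
__XX___
__<_X__
____X__
__XX___
_______
_______
[19] _______
__^X___
__X_X__
____X__
__XX___
_______
_______
[20] _______
_<_X___
__X_X__
____X__
__XX___
_______
_______
[21] _^_____
_X_X___
__X_X__
____X__
__XX___
_______
_______
[22] _X>____
_X_X___
__X_X__
____X__
__XX___
_______
_______
[23] _XX____
_XvX___
__X_X__
____X__
__XX___
_______
_______
[24] _XX____
_<XX___
__X_X__
____X__
__XX___
_______
_______
[25] _XX____
__XX___
_vX_X__
____X__
__XX___
_______
_______

0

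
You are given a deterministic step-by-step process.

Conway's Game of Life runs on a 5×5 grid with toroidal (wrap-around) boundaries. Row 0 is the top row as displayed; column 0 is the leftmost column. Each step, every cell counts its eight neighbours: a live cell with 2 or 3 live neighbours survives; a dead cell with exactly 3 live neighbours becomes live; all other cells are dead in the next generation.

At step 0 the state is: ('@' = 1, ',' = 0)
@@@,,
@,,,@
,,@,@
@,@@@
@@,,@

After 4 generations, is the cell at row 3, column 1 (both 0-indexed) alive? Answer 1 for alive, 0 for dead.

step 0: @@@,,
@,,,@
,,@,@
@,@@@
@@,,@
step 1: ,,@@,
,,@,@
,,@,,
,,@,,
,,,,,
step 2: ,,@@,
,@@,,
,@@,,
,,,,,
,,@@,
step 3: ,,,,,
,,,,,
,@@,,
,@,@,
,,@@,
step 4: ,,,,,
,,,,,
,@@,,
,@,@,
,,@@,

1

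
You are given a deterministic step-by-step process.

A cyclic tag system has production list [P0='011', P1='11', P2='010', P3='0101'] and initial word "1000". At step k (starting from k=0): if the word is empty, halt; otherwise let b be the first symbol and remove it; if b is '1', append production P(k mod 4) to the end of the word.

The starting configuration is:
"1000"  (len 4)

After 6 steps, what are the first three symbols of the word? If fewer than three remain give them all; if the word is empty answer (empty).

111

gen 0: "1000"  (len 4)
gen 1: "000011"  (len 6)
gen 2: "00011"  (len 5)
gen 3: "0011"  (len 4)
gen 4: "011"  (len 3)
gen 5: "11"  (len 2)
gen 6: "111"  (len 3)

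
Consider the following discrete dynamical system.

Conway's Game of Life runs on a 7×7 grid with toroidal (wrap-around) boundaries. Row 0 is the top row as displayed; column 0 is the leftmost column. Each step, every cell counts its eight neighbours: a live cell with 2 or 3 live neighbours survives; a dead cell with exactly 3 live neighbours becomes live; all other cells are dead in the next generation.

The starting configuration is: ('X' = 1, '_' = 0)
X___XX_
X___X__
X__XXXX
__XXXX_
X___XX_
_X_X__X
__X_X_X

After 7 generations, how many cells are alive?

3

gen 0: X___XX_
X___X__
X__XXXX
__XXXX_
X___XX_
_X_X__X
__X_X_X
gen 1: XX__X__
XX_____
XXX____
XXX____
XX_____
_XXX__X
_XX_X_X
gen 2: ___X_XX
______X
______X
______X
___X__X
___X_XX
____X_X
gen 3: X___X_X
X_____X
X____XX
X____XX
X___X_X
X__X__X
X__X___
gen 4: _X___X_
_X_____
_X_____
_X__X__
_X__X__
_X_XXX_
_X_XXX_
gen 5: XX___X_
XXX____
XXX____
XXX____
XX_____
XX_____
XX_X__X
gen 6: _______
_______
___X__X
______X
______X
_______
_______
gen 7: _______
_______
_______
X____XX
_______
_______
_______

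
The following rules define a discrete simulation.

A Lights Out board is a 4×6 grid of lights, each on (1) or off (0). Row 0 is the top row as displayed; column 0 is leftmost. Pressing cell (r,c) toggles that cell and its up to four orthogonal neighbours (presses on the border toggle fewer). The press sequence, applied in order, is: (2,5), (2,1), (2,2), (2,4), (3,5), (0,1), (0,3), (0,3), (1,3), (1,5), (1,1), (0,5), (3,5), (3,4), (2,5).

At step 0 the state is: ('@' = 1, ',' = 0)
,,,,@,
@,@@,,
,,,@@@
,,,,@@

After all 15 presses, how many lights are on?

13

[0] ,,,,@,
@,@@,,
,,,@@@
,,,,@@
[1] ,,,,@,
@,@@,@
,,,@,,
,,,,@,
[2] ,,,,@,
@@@@,@
@@@@,,
,@,,@,
[3] ,,,,@,
@@,@,@
@,,,,,
,@@,@,
[4] ,,,,@,
@@,@@@
@,,@@@
,@@,,,
[5] ,,,,@,
@@,@@@
@,,@@,
,@@,@@
[6] @@@,@,
@,,@@@
@,,@@,
,@@,@@
[7] @@,@,,
@,,,@@
@,,@@,
,@@,@@
[8] @@@,@,
@,,@@@
@,,@@,
,@@,@@
[9] @@@@@,
@,@,,@
@,,,@,
,@@,@@
[10] @@@@@@
@,@,@,
@,,,@@
,@@,@@
[11] @,@@@@
,@,,@,
@@,,@@
,@@,@@
[12] @,@@,,
,@,,@@
@@,,@@
,@@,@@
[13] @,@@,,
,@,,@@
@@,,@,
,@@,,,
[14] @,@@,,
,@,,@@
@@,,,,
,@@@@@
[15] @,@@,,
,@,,@,
@@,,@@
,@@@@,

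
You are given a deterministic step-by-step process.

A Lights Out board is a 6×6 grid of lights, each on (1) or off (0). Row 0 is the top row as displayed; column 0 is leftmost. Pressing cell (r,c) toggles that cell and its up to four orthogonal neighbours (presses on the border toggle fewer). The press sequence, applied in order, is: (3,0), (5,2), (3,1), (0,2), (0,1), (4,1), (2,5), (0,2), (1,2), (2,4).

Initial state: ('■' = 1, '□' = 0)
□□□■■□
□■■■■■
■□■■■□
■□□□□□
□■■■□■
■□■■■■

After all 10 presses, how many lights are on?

19

gen 0: □□□■■□
□■■■■■
■□■■■□
■□□□□□
□■■■□■
■□■■■■
gen 1: □□□■■□
□■■■■■
□□■■■□
□■□□□□
■■■■□■
■□■■■■
gen 2: □□□■■□
□■■■■■
□□■■■□
□■□□□□
■■□■□■
■■□□■■
gen 3: □□□■■□
□■■■■■
□■■■■□
■□■□□□
■□□■□■
■■□□■■
gen 4: □■■□■□
□■□■■■
□■■■■□
■□■□□□
■□□■□■
■■□□■■
gen 5: ■□□□■□
□□□■■■
□■■■■□
■□■□□□
■□□■□■
■■□□■■
gen 6: ■□□□■□
□□□■■■
□■■■■□
■■■□□□
□■■■□■
■□□□■■
gen 7: ■□□□■□
□□□■■□
□■■■□■
■■■□□■
□■■■□■
■□□□■■
gen 8: ■■■■■□
□□■■■□
□■■■□■
■■■□□■
□■■■□■
■□□□■■
gen 9: ■■□■■□
□■□□■□
□■□■□■
■■■□□■
□■■■□■
■□□□■■
gen 10: ■■□■■□
□■□□□□
□■□□■□
■■■□■■
□■■■□■
■□□□■■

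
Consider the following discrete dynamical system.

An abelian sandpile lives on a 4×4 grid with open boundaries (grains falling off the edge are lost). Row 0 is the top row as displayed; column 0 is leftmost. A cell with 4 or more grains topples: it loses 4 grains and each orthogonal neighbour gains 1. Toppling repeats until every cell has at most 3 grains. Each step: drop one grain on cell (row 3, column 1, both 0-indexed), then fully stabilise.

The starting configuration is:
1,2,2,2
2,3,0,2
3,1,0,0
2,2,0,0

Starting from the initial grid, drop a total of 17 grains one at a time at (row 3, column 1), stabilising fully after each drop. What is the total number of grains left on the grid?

25

gen 0: 1,2,2,2
2,3,0,2
3,1,0,0
2,2,0,0
gen 1: 1,2,2,2
2,3,0,2
3,1,0,0
2,3,0,0
gen 2: 1,2,2,2
2,3,0,2
3,2,0,0
3,0,1,0
gen 3: 1,2,2,2
2,3,0,2
3,2,0,0
3,1,1,0
gen 4: 1,2,2,2
2,3,0,2
3,2,0,0
3,2,1,0
gen 5: 1,2,2,2
2,3,0,2
3,2,0,0
3,3,1,0
gen 6: 2,3,2,2
0,1,1,2
2,1,1,0
1,2,2,0
gen 7: 2,3,2,2
0,1,1,2
2,1,1,0
1,3,2,0
gen 8: 2,3,2,2
0,1,1,2
2,2,1,0
2,0,3,0
gen 9: 2,3,2,2
0,1,1,2
2,2,1,0
2,1,3,0
gen 10: 2,3,2,2
0,1,1,2
2,2,1,0
2,2,3,0
gen 11: 2,3,2,2
0,1,1,2
2,2,1,0
2,3,3,0
gen 12: 2,3,2,2
0,1,1,2
2,3,2,0
3,1,0,1
gen 13: 2,3,2,2
0,1,1,2
2,3,2,0
3,2,0,1
gen 14: 2,3,2,2
0,1,1,2
2,3,2,0
3,3,0,1
gen 15: 2,3,2,2
1,2,1,2
0,1,3,0
1,2,1,1
gen 16: 2,3,2,2
1,2,1,2
0,1,3,0
1,3,1,1
gen 17: 2,3,2,2
1,2,1,2
0,2,3,0
2,0,2,1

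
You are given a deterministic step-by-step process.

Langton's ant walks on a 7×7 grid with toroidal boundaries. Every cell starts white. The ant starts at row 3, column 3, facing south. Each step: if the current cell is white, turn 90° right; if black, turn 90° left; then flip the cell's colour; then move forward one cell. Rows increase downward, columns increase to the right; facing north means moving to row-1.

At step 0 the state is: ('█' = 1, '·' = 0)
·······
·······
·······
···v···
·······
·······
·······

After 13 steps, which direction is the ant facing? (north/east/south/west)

west

[0] ·······
·······
·······
···v···
·······
·······
·······
[1] ·······
·······
·······
··<█···
·······
·······
·······
[2] ·······
·······
··^····
··██···
·······
·······
·······
[3] ·······
·······
··█>···
··██···
·······
·······
·······
[4] ·······
·······
··██···
··█v···
·······
·······
·······
[5] ·······
·······
··██···
··█·>··
·······
·······
·······
[6] ·······
·······
··██···
··█·█··
····v··
·······
·······
[7] ·······
·······
··██···
··█·█··
···<█··
·······
·······
[8] ·······
·······
··██···
··█^█··
···██··
·······
·······
[9] ·······
·······
··██···
··██>··
···██··
·······
·······
[10] ·······
·······
··██^··
··██···
···██··
·······
·······
[11] ·······
·······
··███>·
··██···
···██··
·······
·······
[12] ·······
·······
··████·
··██·v·
···██··
·······
·······
[13] ·······
·······
··████·
··██<█·
···██··
·······
·······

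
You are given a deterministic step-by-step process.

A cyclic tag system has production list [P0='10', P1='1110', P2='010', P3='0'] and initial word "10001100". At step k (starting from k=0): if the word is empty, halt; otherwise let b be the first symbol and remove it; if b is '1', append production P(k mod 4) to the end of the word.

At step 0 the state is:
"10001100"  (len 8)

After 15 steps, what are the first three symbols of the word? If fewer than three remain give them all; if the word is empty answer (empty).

k=0  "10001100"  (len 8)
k=1  "000110010"  (len 9)
k=2  "00110010"  (len 8)
k=3  "0110010"  (len 7)
k=4  "110010"  (len 6)
k=5  "1001010"  (len 7)
k=6  "0010101110"  (len 10)
k=7  "010101110"  (len 9)
k=8  "10101110"  (len 8)
k=9  "010111010"  (len 9)
k=10  "10111010"  (len 8)
k=11  "0111010010"  (len 10)
k=12  "111010010"  (len 9)
k=13  "1101001010"  (len 10)
k=14  "1010010101110"  (len 13)
k=15  "010010101110010"  (len 15)

010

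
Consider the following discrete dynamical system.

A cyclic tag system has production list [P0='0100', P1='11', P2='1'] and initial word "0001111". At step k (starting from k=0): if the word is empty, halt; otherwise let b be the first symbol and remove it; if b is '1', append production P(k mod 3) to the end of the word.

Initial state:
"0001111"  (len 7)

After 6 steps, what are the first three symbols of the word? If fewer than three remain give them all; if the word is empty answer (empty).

gen 0: "0001111"  (len 7)
gen 1: "001111"  (len 6)
gen 2: "01111"  (len 5)
gen 3: "1111"  (len 4)
gen 4: "1110100"  (len 7)
gen 5: "11010011"  (len 8)
gen 6: "10100111"  (len 8)

101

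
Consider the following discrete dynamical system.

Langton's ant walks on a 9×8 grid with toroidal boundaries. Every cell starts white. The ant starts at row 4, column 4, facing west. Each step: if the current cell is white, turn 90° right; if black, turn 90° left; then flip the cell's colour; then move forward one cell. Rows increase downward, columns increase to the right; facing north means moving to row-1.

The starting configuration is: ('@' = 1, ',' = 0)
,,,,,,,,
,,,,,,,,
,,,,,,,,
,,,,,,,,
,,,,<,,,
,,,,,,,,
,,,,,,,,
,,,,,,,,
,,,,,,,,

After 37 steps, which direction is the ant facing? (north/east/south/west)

south

0) ,,,,,,,,
,,,,,,,,
,,,,,,,,
,,,,,,,,
,,,,<,,,
,,,,,,,,
,,,,,,,,
,,,,,,,,
,,,,,,,,
1) ,,,,,,,,
,,,,,,,,
,,,,,,,,
,,,,^,,,
,,,,@,,,
,,,,,,,,
,,,,,,,,
,,,,,,,,
,,,,,,,,
2) ,,,,,,,,
,,,,,,,,
,,,,,,,,
,,,,@>,,
,,,,@,,,
,,,,,,,,
,,,,,,,,
,,,,,,,,
,,,,,,,,
3) ,,,,,,,,
,,,,,,,,
,,,,,,,,
,,,,@@,,
,,,,@v,,
,,,,,,,,
,,,,,,,,
,,,,,,,,
,,,,,,,,
4) ,,,,,,,,
,,,,,,,,
,,,,,,,,
,,,,@@,,
,,,,<@,,
,,,,,,,,
,,,,,,,,
,,,,,,,,
,,,,,,,,
5) ,,,,,,,,
,,,,,,,,
,,,,,,,,
,,,,@@,,
,,,,,@,,
,,,,v,,,
,,,,,,,,
,,,,,,,,
,,,,,,,,
6) ,,,,,,,,
,,,,,,,,
,,,,,,,,
,,,,@@,,
,,,,,@,,
,,,<@,,,
,,,,,,,,
,,,,,,,,
,,,,,,,,
7) ,,,,,,,,
,,,,,,,,
,,,,,,,,
,,,,@@,,
,,,^,@,,
,,,@@,,,
,,,,,,,,
,,,,,,,,
,,,,,,,,
8) ,,,,,,,,
,,,,,,,,
,,,,,,,,
,,,,@@,,
,,,@>@,,
,,,@@,,,
,,,,,,,,
,,,,,,,,
,,,,,,,,
9) ,,,,,,,,
,,,,,,,,
,,,,,,,,
,,,,@@,,
,,,@@@,,
,,,@v,,,
,,,,,,,,
,,,,,,,,
,,,,,,,,
10) ,,,,,,,,
,,,,,,,,
,,,,,,,,
,,,,@@,,
,,,@@@,,
,,,@,>,,
,,,,,,,,
,,,,,,,,
,,,,,,,,
11) ,,,,,,,,
,,,,,,,,
,,,,,,,,
,,,,@@,,
,,,@@@,,
,,,@,@,,
,,,,,v,,
,,,,,,,,
,,,,,,,,
12) ,,,,,,,,
,,,,,,,,
,,,,,,,,
,,,,@@,,
,,,@@@,,
,,,@,@,,
,,,,<@,,
,,,,,,,,
,,,,,,,,
13) ,,,,,,,,
,,,,,,,,
,,,,,,,,
,,,,@@,,
,,,@@@,,
,,,@^@,,
,,,,@@,,
,,,,,,,,
,,,,,,,,
14) ,,,,,,,,
,,,,,,,,
,,,,,,,,
,,,,@@,,
,,,@@@,,
,,,@@>,,
,,,,@@,,
,,,,,,,,
,,,,,,,,
15) ,,,,,,,,
,,,,,,,,
,,,,,,,,
,,,,@@,,
,,,@@^,,
,,,@@,,,
,,,,@@,,
,,,,,,,,
,,,,,,,,
16) ,,,,,,,,
,,,,,,,,
,,,,,,,,
,,,,@@,,
,,,@<,,,
,,,@@,,,
,,,,@@,,
,,,,,,,,
,,,,,,,,
17) ,,,,,,,,
,,,,,,,,
,,,,,,,,
,,,,@@,,
,,,@,,,,
,,,@v,,,
,,,,@@,,
,,,,,,,,
,,,,,,,,
18) ,,,,,,,,
,,,,,,,,
,,,,,,,,
,,,,@@,,
,,,@,,,,
,,,@,>,,
,,,,@@,,
,,,,,,,,
,,,,,,,,
19) ,,,,,,,,
,,,,,,,,
,,,,,,,,
,,,,@@,,
,,,@,,,,
,,,@,@,,
,,,,@v,,
,,,,,,,,
,,,,,,,,
20) ,,,,,,,,
,,,,,,,,
,,,,,,,,
,,,,@@,,
,,,@,,,,
,,,@,@,,
,,,,@,>,
,,,,,,,,
,,,,,,,,
21) ,,,,,,,,
,,,,,,,,
,,,,,,,,
,,,,@@,,
,,,@,,,,
,,,@,@,,
,,,,@,@,
,,,,,,v,
,,,,,,,,
22) ,,,,,,,,
,,,,,,,,
,,,,,,,,
,,,,@@,,
,,,@,,,,
,,,@,@,,
,,,,@,@,
,,,,,<@,
,,,,,,,,
23) ,,,,,,,,
,,,,,,,,
,,,,,,,,
,,,,@@,,
,,,@,,,,
,,,@,@,,
,,,,@^@,
,,,,,@@,
,,,,,,,,
24) ,,,,,,,,
,,,,,,,,
,,,,,,,,
,,,,@@,,
,,,@,,,,
,,,@,@,,
,,,,@@>,
,,,,,@@,
,,,,,,,,
25) ,,,,,,,,
,,,,,,,,
,,,,,,,,
,,,,@@,,
,,,@,,,,
,,,@,@^,
,,,,@@,,
,,,,,@@,
,,,,,,,,
26) ,,,,,,,,
,,,,,,,,
,,,,,,,,
,,,,@@,,
,,,@,,,,
,,,@,@@>
,,,,@@,,
,,,,,@@,
,,,,,,,,
27) ,,,,,,,,
,,,,,,,,
,,,,,,,,
,,,,@@,,
,,,@,,,,
,,,@,@@@
,,,,@@,v
,,,,,@@,
,,,,,,,,
28) ,,,,,,,,
,,,,,,,,
,,,,,,,,
,,,,@@,,
,,,@,,,,
,,,@,@@@
,,,,@@<@
,,,,,@@,
,,,,,,,,
29) ,,,,,,,,
,,,,,,,,
,,,,,,,,
,,,,@@,,
,,,@,,,,
,,,@,@^@
,,,,@@@@
,,,,,@@,
,,,,,,,,
30) ,,,,,,,,
,,,,,,,,
,,,,,,,,
,,,,@@,,
,,,@,,,,
,,,@,<,@
,,,,@@@@
,,,,,@@,
,,,,,,,,
31) ,,,,,,,,
,,,,,,,,
,,,,,,,,
,,,,@@,,
,,,@,,,,
,,,@,,,@
,,,,@v@@
,,,,,@@,
,,,,,,,,
32) ,,,,,,,,
,,,,,,,,
,,,,,,,,
,,,,@@,,
,,,@,,,,
,,,@,,,@
,,,,@,>@
,,,,,@@,
,,,,,,,,
33) ,,,,,,,,
,,,,,,,,
,,,,,,,,
,,,,@@,,
,,,@,,,,
,,,@,,^@
,,,,@,,@
,,,,,@@,
,,,,,,,,
34) ,,,,,,,,
,,,,,,,,
,,,,,,,,
,,,,@@,,
,,,@,,,,
,,,@,,@>
,,,,@,,@
,,,,,@@,
,,,,,,,,
35) ,,,,,,,,
,,,,,,,,
,,,,,,,,
,,,,@@,,
,,,@,,,^
,,,@,,@,
,,,,@,,@
,,,,,@@,
,,,,,,,,
36) ,,,,,,,,
,,,,,,,,
,,,,,,,,
,,,,@@,,
>,,@,,,@
,,,@,,@,
,,,,@,,@
,,,,,@@,
,,,,,,,,
37) ,,,,,,,,
,,,,,,,,
,,,,,,,,
,,,,@@,,
@,,@,,,@
v,,@,,@,
,,,,@,,@
,,,,,@@,
,,,,,,,,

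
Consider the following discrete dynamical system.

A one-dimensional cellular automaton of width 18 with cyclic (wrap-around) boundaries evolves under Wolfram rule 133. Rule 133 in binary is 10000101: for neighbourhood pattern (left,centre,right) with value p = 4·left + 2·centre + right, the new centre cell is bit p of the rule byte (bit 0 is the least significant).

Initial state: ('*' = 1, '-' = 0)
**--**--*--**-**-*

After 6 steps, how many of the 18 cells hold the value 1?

t=0: **--**--*--**-**-*
t=1: *-------*---------
t=2: *-*****-*-*******-
t=3: *--***--*--*****--
t=4: *---*---*---***---
t=5: *-*-*-*-*-*--*--*-
t=6: *-*-*-*-*-*--*--*-

8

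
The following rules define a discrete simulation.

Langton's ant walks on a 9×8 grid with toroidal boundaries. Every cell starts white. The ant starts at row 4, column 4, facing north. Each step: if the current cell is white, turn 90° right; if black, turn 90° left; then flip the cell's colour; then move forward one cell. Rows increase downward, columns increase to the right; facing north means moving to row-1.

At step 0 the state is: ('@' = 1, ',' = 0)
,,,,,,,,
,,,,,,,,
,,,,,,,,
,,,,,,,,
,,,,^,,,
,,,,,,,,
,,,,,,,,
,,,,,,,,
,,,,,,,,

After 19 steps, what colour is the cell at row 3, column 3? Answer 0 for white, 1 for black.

step 0: ,,,,,,,,
,,,,,,,,
,,,,,,,,
,,,,,,,,
,,,,^,,,
,,,,,,,,
,,,,,,,,
,,,,,,,,
,,,,,,,,
step 1: ,,,,,,,,
,,,,,,,,
,,,,,,,,
,,,,,,,,
,,,,@>,,
,,,,,,,,
,,,,,,,,
,,,,,,,,
,,,,,,,,
step 2: ,,,,,,,,
,,,,,,,,
,,,,,,,,
,,,,,,,,
,,,,@@,,
,,,,,v,,
,,,,,,,,
,,,,,,,,
,,,,,,,,
step 3: ,,,,,,,,
,,,,,,,,
,,,,,,,,
,,,,,,,,
,,,,@@,,
,,,,<@,,
,,,,,,,,
,,,,,,,,
,,,,,,,,
step 4: ,,,,,,,,
,,,,,,,,
,,,,,,,,
,,,,,,,,
,,,,^@,,
,,,,@@,,
,,,,,,,,
,,,,,,,,
,,,,,,,,
step 5: ,,,,,,,,
,,,,,,,,
,,,,,,,,
,,,,,,,,
,,,<,@,,
,,,,@@,,
,,,,,,,,
,,,,,,,,
,,,,,,,,
step 6: ,,,,,,,,
,,,,,,,,
,,,,,,,,
,,,^,,,,
,,,@,@,,
,,,,@@,,
,,,,,,,,
,,,,,,,,
,,,,,,,,
step 7: ,,,,,,,,
,,,,,,,,
,,,,,,,,
,,,@>,,,
,,,@,@,,
,,,,@@,,
,,,,,,,,
,,,,,,,,
,,,,,,,,
step 8: ,,,,,,,,
,,,,,,,,
,,,,,,,,
,,,@@,,,
,,,@v@,,
,,,,@@,,
,,,,,,,,
,,,,,,,,
,,,,,,,,
step 9: ,,,,,,,,
,,,,,,,,
,,,,,,,,
,,,@@,,,
,,,<@@,,
,,,,@@,,
,,,,,,,,
,,,,,,,,
,,,,,,,,
step 10: ,,,,,,,,
,,,,,,,,
,,,,,,,,
,,,@@,,,
,,,,@@,,
,,,v@@,,
,,,,,,,,
,,,,,,,,
,,,,,,,,
step 11: ,,,,,,,,
,,,,,,,,
,,,,,,,,
,,,@@,,,
,,,,@@,,
,,<@@@,,
,,,,,,,,
,,,,,,,,
,,,,,,,,
step 12: ,,,,,,,,
,,,,,,,,
,,,,,,,,
,,,@@,,,
,,^,@@,,
,,@@@@,,
,,,,,,,,
,,,,,,,,
,,,,,,,,
step 13: ,,,,,,,,
,,,,,,,,
,,,,,,,,
,,,@@,,,
,,@>@@,,
,,@@@@,,
,,,,,,,,
,,,,,,,,
,,,,,,,,
step 14: ,,,,,,,,
,,,,,,,,
,,,,,,,,
,,,@@,,,
,,@@@@,,
,,@v@@,,
,,,,,,,,
,,,,,,,,
,,,,,,,,
step 15: ,,,,,,,,
,,,,,,,,
,,,,,,,,
,,,@@,,,
,,@@@@,,
,,@,>@,,
,,,,,,,,
,,,,,,,,
,,,,,,,,
step 16: ,,,,,,,,
,,,,,,,,
,,,,,,,,
,,,@@,,,
,,@@^@,,
,,@,,@,,
,,,,,,,,
,,,,,,,,
,,,,,,,,
step 17: ,,,,,,,,
,,,,,,,,
,,,,,,,,
,,,@@,,,
,,@<,@,,
,,@,,@,,
,,,,,,,,
,,,,,,,,
,,,,,,,,
step 18: ,,,,,,,,
,,,,,,,,
,,,,,,,,
,,,@@,,,
,,@,,@,,
,,@v,@,,
,,,,,,,,
,,,,,,,,
,,,,,,,,
step 19: ,,,,,,,,
,,,,,,,,
,,,,,,,,
,,,@@,,,
,,@,,@,,
,,<@,@,,
,,,,,,,,
,,,,,,,,
,,,,,,,,

1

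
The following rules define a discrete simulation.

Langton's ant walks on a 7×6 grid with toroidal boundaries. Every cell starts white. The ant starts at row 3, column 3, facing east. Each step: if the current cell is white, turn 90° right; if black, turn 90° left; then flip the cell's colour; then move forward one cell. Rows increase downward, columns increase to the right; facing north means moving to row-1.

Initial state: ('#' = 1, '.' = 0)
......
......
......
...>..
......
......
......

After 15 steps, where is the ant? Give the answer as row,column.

3,2

[0] ......
......
......
...>..
......
......
......
[1] ......
......
......
...#..
...v..
......
......
[2] ......
......
......
...#..
..<#..
......
......
[3] ......
......
......
..^#..
..##..
......
......
[4] ......
......
......
..#>..
..##..
......
......
[5] ......
......
...^..
..#...
..##..
......
......
[6] ......
......
...#>.
..#...
..##..
......
......
[7] ......
......
...##.
..#.v.
..##..
......
......
[8] ......
......
...##.
..#<#.
..##..
......
......
[9] ......
......
...^#.
..###.
..##..
......
......
[10] ......
......
..<.#.
..###.
..##..
......
......
[11] ......
..^...
..#.#.
..###.
..##..
......
......
[12] ......
..#>..
..#.#.
..###.
..##..
......
......
[13] ......
..##..
..#v#.
..###.
..##..
......
......
[14] ......
..##..
..<##.
..###.
..##..
......
......
[15] ......
..##..
...##.
..v##.
..##..
......
......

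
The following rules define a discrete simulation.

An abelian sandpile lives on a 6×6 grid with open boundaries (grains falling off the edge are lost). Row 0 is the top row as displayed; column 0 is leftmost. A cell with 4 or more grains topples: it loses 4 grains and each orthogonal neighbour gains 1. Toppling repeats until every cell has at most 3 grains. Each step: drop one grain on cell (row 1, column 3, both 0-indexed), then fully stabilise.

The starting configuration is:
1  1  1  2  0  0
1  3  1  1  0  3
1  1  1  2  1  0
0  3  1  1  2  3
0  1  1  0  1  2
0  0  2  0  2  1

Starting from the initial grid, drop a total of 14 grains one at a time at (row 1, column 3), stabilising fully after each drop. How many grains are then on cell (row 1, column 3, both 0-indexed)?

k=0  1  1  1  2  0  0
1  3  1  1  0  3
1  1  1  2  1  0
0  3  1  1  2  3
0  1  1  0  1  2
0  0  2  0  2  1
k=1  1  1  1  2  0  0
1  3  1  2  0  3
1  1  1  2  1  0
0  3  1  1  2  3
0  1  1  0  1  2
0  0  2  0  2  1
k=2  1  1  1  2  0  0
1  3  1  3  0  3
1  1  1  2  1  0
0  3  1  1  2  3
0  1  1  0  1  2
0  0  2  0  2  1
k=3  1  1  1  3  0  0
1  3  2  0  1  3
1  1  1  3  1  0
0  3  1  1  2  3
0  1  1  0  1  2
0  0  2  0  2  1
k=4  1  1  1  3  0  0
1  3  2  1  1  3
1  1  1  3  1  0
0  3  1  1  2  3
0  1  1  0  1  2
0  0  2  0  2  1
k=5  1  1  1  3  0  0
1  3  2  2  1  3
1  1  1  3  1  0
0  3  1  1  2  3
0  1  1  0  1  2
0  0  2  0  2  1
k=6  1  1  1  3  0  0
1  3  2  3  1  3
1  1  1  3  1  0
0  3  1  1  2  3
0  1  1  0  1  2
0  0  2  0  2  1
k=7  1  1  2  0  1  0
1  3  3  2  2  3
1  1  2  0  2  0
0  3  1  2  2  3
0  1  1  0  1  2
0  0  2  0  2  1
k=8  1  1  2  0  1  0
1  3  3  3  2  3
1  1  2  0  2  0
0  3  1  2  2  3
0  1  1  0  1  2
0  0  2  0  2  1
k=9  1  2  3  1  1  0
2  0  1  1  3  3
1  2  3  1  2  0
0  3  1  2  2  3
0  1  1  0  1  2
0  0  2  0  2  1
k=10  1  2  3  1  1  0
2  0  1  2  3  3
1  2  3  1  2  0
0  3  1  2  2  3
0  1  1  0  1  2
0  0  2  0  2  1
k=11  1  2  3  1  1  0
2  0  1  3  3  3
1  2  3  1  2  0
0  3  1  2  2  3
0  1  1  0  1  2
0  0  2  0  2  1
k=12  1  2  3  2  2  1
2  0  2  1  1  0
1  2  3  2  3  1
0  3  1  2  2  3
0  1  1  0  1  2
0  0  2  0  2  1
k=13  1  2  3  2  2  1
2  0  2  2  1  0
1  2  3  2  3  1
0  3  1  2  2  3
0  1  1  0  1  2
0  0  2  0  2  1
k=14  1  2  3  2  2  1
2  0  2  3  1  0
1  2  3  2  3  1
0  3  1  2  2  3
0  1  1  0  1  2
0  0  2  0  2  1

3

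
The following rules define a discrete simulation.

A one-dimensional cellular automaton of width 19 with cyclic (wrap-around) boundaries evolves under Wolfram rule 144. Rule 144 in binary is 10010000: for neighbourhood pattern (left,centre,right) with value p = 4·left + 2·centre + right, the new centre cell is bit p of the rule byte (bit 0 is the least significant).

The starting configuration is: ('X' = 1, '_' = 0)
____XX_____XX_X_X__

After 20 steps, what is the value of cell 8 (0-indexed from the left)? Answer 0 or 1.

0

0) ____XX_____XX_X_X__
1) ______X__________X_
2) _______X__________X
3) X_______X__________
4) _X_______X_________
5) __X_______X________
6) ___X_______X_______
7) ____X_______X______
8) _____X_______X_____
9) ______X_______X____
10) _______X_______X___
11) ________X_______X__
12) _________X_______X_
13) __________X_______X
14) X__________X_______
15) _X__________X______
16) __X__________X_____
17) ___X__________X____
18) ____X__________X___
19) _____X__________X__
20) ______X__________X_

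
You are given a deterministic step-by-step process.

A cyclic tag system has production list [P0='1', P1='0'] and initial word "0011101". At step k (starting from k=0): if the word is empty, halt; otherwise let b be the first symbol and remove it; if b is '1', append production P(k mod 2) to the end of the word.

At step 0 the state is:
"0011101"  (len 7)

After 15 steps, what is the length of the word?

0

[0] "0011101"  (len 7)
[1] "011101"  (len 6)
[2] "11101"  (len 5)
[3] "11011"  (len 5)
[4] "10110"  (len 5)
[5] "01101"  (len 5)
[6] "1101"  (len 4)
[7] "1011"  (len 4)
[8] "0110"  (len 4)
[9] "110"  (len 3)
[10] "100"  (len 3)
[11] "001"  (len 3)
[12] "01"  (len 2)
[13] "1"  (len 1)
[14] "0"  (len 1)
[15] (halted — word empty)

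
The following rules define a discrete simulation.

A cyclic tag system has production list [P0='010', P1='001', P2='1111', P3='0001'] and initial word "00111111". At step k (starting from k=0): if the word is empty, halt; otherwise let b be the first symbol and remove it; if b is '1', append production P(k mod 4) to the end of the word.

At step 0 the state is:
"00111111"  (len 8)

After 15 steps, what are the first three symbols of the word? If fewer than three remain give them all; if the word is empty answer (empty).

101

step 0: "00111111"  (len 8)
step 1: "0111111"  (len 7)
step 2: "111111"  (len 6)
step 3: "111111111"  (len 9)
step 4: "111111110001"  (len 12)
step 5: "11111110001010"  (len 14)
step 6: "1111110001010001"  (len 16)
step 7: "1111100010100011111"  (len 19)
step 8: "1111000101000111110001"  (len 22)
step 9: "111000101000111110001010"  (len 24)
step 10: "11000101000111110001010001"  (len 26)
step 11: "10001010001111100010100011111"  (len 29)
step 12: "00010100011111000101000111110001"  (len 32)
step 13: "0010100011111000101000111110001"  (len 31)
step 14: "010100011111000101000111110001"  (len 30)
step 15: "10100011111000101000111110001"  (len 29)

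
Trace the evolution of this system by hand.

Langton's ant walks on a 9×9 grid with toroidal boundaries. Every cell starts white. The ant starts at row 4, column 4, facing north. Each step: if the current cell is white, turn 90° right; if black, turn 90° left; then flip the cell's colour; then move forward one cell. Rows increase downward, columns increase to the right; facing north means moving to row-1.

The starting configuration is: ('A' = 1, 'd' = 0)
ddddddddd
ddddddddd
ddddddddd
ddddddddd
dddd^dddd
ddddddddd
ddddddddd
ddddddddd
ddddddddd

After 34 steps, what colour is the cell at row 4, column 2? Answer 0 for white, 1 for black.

gen 0: ddddddddd
ddddddddd
ddddddddd
ddddddddd
dddd^dddd
ddddddddd
ddddddddd
ddddddddd
ddddddddd
gen 1: ddddddddd
ddddddddd
ddddddddd
ddddddddd
ddddA>ddd
ddddddddd
ddddddddd
ddddddddd
ddddddddd
gen 2: ddddddddd
ddddddddd
ddddddddd
ddddddddd
ddddAAddd
dddddvddd
ddddddddd
ddddddddd
ddddddddd
gen 3: ddddddddd
ddddddddd
ddddddddd
ddddddddd
ddddAAddd
dddd<Addd
ddddddddd
ddddddddd
ddddddddd
gen 4: ddddddddd
ddddddddd
ddddddddd
ddddddddd
dddd^Addd
ddddAAddd
ddddddddd
ddddddddd
ddddddddd
gen 5: ddddddddd
ddddddddd
ddddddddd
ddddddddd
ddd<dAddd
ddddAAddd
ddddddddd
ddddddddd
ddddddddd
gen 6: ddddddddd
ddddddddd
ddddddddd
ddd^ddddd
dddAdAddd
ddddAAddd
ddddddddd
ddddddddd
ddddddddd
gen 7: ddddddddd
ddddddddd
ddddddddd
dddA>dddd
dddAdAddd
ddddAAddd
ddddddddd
ddddddddd
ddddddddd
gen 8: ddddddddd
ddddddddd
ddddddddd
dddAAdddd
dddAvAddd
ddddAAddd
ddddddddd
ddddddddd
ddddddddd
gen 9: ddddddddd
ddddddddd
ddddddddd
dddAAdddd
ddd<AAddd
ddddAAddd
ddddddddd
ddddddddd
ddddddddd
gen 10: ddddddddd
ddddddddd
ddddddddd
dddAAdddd
ddddAAddd
dddvAAddd
ddddddddd
ddddddddd
ddddddddd
gen 11: ddddddddd
ddddddddd
ddddddddd
dddAAdddd
ddddAAddd
dd<AAAddd
ddddddddd
ddddddddd
ddddddddd
gen 12: ddddddddd
ddddddddd
ddddddddd
dddAAdddd
dd^dAAddd
ddAAAAddd
ddddddddd
ddddddddd
ddddddddd
gen 13: ddddddddd
ddddddddd
ddddddddd
dddAAdddd
ddA>AAddd
ddAAAAddd
ddddddddd
ddddddddd
ddddddddd
gen 14: ddddddddd
ddddddddd
ddddddddd
dddAAdddd
ddAAAAddd
ddAvAAddd
ddddddddd
ddddddddd
ddddddddd
gen 15: ddddddddd
ddddddddd
ddddddddd
dddAAdddd
ddAAAAddd
ddAd>Addd
ddddddddd
ddddddddd
ddddddddd
gen 16: ddddddddd
ddddddddd
ddddddddd
dddAAdddd
ddAA^Addd
ddAddAddd
ddddddddd
ddddddddd
ddddddddd
gen 17: ddddddddd
ddddddddd
ddddddddd
dddAAdddd
ddA<dAddd
ddAddAddd
ddddddddd
ddddddddd
ddddddddd
gen 18: ddddddddd
ddddddddd
ddddddddd
dddAAdddd
ddAddAddd
ddAvdAddd
ddddddddd
ddddddddd
ddddddddd
gen 19: ddddddddd
ddddddddd
ddddddddd
dddAAdddd
ddAddAddd
dd<AdAddd
ddddddddd
ddddddddd
ddddddddd
gen 20: ddddddddd
ddddddddd
ddddddddd
dddAAdddd
ddAddAddd
dddAdAddd
ddvdddddd
ddddddddd
ddddddddd
gen 21: ddddddddd
ddddddddd
ddddddddd
dddAAdddd
ddAddAddd
dddAdAddd
d<Adddddd
ddddddddd
ddddddddd
gen 22: ddddddddd
ddddddddd
ddddddddd
dddAAdddd
ddAddAddd
d^dAdAddd
dAAdddddd
ddddddddd
ddddddddd
gen 23: ddddddddd
ddddddddd
ddddddddd
dddAAdddd
ddAddAddd
dA>AdAddd
dAAdddddd
ddddddddd
ddddddddd
gen 24: ddddddddd
ddddddddd
ddddddddd
dddAAdddd
ddAddAddd
dAAAdAddd
dAvdddddd
ddddddddd
ddddddddd
gen 25: ddddddddd
ddddddddd
ddddddddd
dddAAdddd
ddAddAddd
dAAAdAddd
dAd>ddddd
ddddddddd
ddddddddd
gen 26: ddddddddd
ddddddddd
ddddddddd
dddAAdddd
ddAddAddd
dAAAdAddd
dAdAddddd
dddvddddd
ddddddddd
gen 27: ddddddddd
ddddddddd
ddddddddd
dddAAdddd
ddAddAddd
dAAAdAddd
dAdAddddd
dd<Addddd
ddddddddd
gen 28: ddddddddd
ddddddddd
ddddddddd
dddAAdddd
ddAddAddd
dAAAdAddd
dA^Addddd
ddAAddddd
ddddddddd
gen 29: ddddddddd
ddddddddd
ddddddddd
dddAAdddd
ddAddAddd
dAAAdAddd
dAA>ddddd
ddAAddddd
ddddddddd
gen 30: ddddddddd
ddddddddd
ddddddddd
dddAAdddd
ddAddAddd
dAA^dAddd
dAAdddddd
ddAAddddd
ddddddddd
gen 31: ddddddddd
ddddddddd
ddddddddd
dddAAdddd
ddAddAddd
dA<ddAddd
dAAdddddd
ddAAddddd
ddddddddd
gen 32: ddddddddd
ddddddddd
ddddddddd
dddAAdddd
ddAddAddd
dAdddAddd
dAvdddddd
ddAAddddd
ddddddddd
gen 33: ddddddddd
ddddddddd
ddddddddd
dddAAdddd
ddAddAddd
dAdddAddd
dAd>ddddd
ddAAddddd
ddddddddd
gen 34: ddddddddd
ddddddddd
ddddddddd
dddAAdddd
ddAddAddd
dAdddAddd
dAdAddddd
ddAvddddd
ddddddddd

1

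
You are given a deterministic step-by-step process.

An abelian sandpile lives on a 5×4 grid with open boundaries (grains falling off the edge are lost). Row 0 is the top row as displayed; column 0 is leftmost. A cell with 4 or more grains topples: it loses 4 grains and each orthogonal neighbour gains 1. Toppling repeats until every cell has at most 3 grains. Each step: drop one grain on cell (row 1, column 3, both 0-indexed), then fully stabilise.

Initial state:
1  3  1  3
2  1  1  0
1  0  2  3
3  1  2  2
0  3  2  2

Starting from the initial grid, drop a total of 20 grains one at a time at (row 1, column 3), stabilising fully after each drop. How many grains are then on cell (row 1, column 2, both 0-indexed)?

step 0: 1  3  1  3
2  1  1  0
1  0  2  3
3  1  2  2
0  3  2  2
step 1: 1  3  1  3
2  1  1  1
1  0  2  3
3  1  2  2
0  3  2  2
step 2: 1  3  1  3
2  1  1  2
1  0  2  3
3  1  2  2
0  3  2  2
step 3: 1  3  1  3
2  1  1  3
1  0  2  3
3  1  2  2
0  3  2  2
step 4: 1  3  2  0
2  1  2  2
1  0  3  0
3  1  2  3
0  3  2  2
step 5: 1  3  2  0
2  1  2  3
1  0  3  0
3  1  2  3
0  3  2  2
step 6: 1  3  2  1
2  1  3  0
1  0  3  1
3  1  2  3
0  3  2  2
step 7: 1  3  2  1
2  1  3  1
1  0  3  1
3  1  2  3
0  3  2  2
step 8: 1  3  2  1
2  1  3  2
1  0  3  1
3  1  2  3
0  3  2  2
step 9: 1  3  2  1
2  1  3  3
1  0  3  1
3  1  2  3
0  3  2  2
step 10: 1  3  3  2
2  2  1  1
1  1  0  3
3  1  3  3
0  3  2  2
step 11: 1  3  3  2
2  2  1  2
1  1  0  3
3  1  3  3
0  3  2  2
step 12: 1  3  3  2
2  2  1  3
1  1  0  3
3  1  3  3
0  3  2  2
step 13: 1  3  3  3
2  2  2  1
1  1  2  1
3  2  0  1
0  3  3  3
step 14: 1  3  3  3
2  2  2  2
1  1  2  1
3  2  0  1
0  3  3  3
step 15: 1  3  3  3
2  2  2  3
1  1  2  1
3  2  0  1
0  3  3  3
step 16: 2  1  2  1
3  0  1  2
1  2  3  2
3  2  0  1
0  3  3  3
step 17: 2  1  2  1
3  0  1  3
1  2  3  2
3  2  0  1
0  3  3  3
step 18: 2  1  2  2
3  0  2  0
1  2  3  3
3  2  0  1
0  3  3  3
step 19: 2  1  2  2
3  0  2  1
1  2  3  3
3  2  0  1
0  3  3  3
step 20: 2  1  2  2
3  0  2  2
1  2  3  3
3  2  0  1
0  3  3  3

2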